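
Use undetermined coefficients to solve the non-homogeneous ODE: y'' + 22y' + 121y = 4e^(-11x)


Characteristic polynomial (r + 11)² = 0; repeated root r = -11.
y_h = (C₁ + C₂x)e^(-11x). Forcing matches the repeated root (resonance), so try y_p = Ax² e^(-11x).
Substitute and solve for A: 2A = 4, so A = 2.
General solution: y = (C₁ + C₂x + 2x²)e^(-11x).


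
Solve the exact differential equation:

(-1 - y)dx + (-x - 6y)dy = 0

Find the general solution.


Check exactness: ∂M/∂y = -1 and ∂N/∂x = -1; equal, so the equation is exact.
Integrate M with respect to x (treating y as constant): ∫M dx = -x - xy + h(y).
Differentiate w.r.t. y and set equal to N: the x-dependent terms already match, leaving h'(y) = -6y. Integrate: h(y) = -3y^2.
So F(x,y) = -x - xy - 3y^2.
General solution: -x - xy - 3y^2 = C.


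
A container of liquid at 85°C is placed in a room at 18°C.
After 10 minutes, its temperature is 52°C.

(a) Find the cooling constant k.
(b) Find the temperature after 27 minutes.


Newton's law: T(t) = T_a + (T₀ - T_a)e^(-kt).
(a) Use T(10) = 52: (52 - 18)/(85 - 18) = e^(-k·10), so k = -ln(0.507)/10 ≈ 0.0678.
(b) Apply k to t = 27: T(27) = 18 + (67)e^(-1.831) ≈ 28.7°C.


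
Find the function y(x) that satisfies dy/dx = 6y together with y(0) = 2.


General solution of y' = 6y is y = Ce^(6x).
Apply y(0) = 2: C = 2.
Particular solution: y = 2e^(6x).


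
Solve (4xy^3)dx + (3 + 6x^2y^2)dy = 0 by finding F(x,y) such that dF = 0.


Check exactness: ∂M/∂y = 12xy^2 and ∂N/∂x = 12xy^2; equal, so the equation is exact.
Integrate M with respect to x (treating y as constant): ∫M dx = 2x^2y^3 + h(y).
Differentiate w.r.t. y and set equal to N: the x-dependent terms already match, leaving h'(y) = 3. Integrate: h(y) = 3y.
So F(x,y) = 3y + 2x^2y^3.
General solution: 3y + 2x^2y^3 = C.


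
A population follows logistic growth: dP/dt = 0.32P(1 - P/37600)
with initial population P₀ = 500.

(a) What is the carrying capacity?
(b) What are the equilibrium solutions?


Logistic ODE dP/dt = 0.32P(1 - P/37600) has equilibria where dP/dt = 0, i.e. P = 0 or P = 37600.
The coefficient (1 - P/K) = 0 when P = K, identifying K = 37600 as the carrying capacity.
(a) K = 37600; (b) equilibria P = 0 and P = 37600.


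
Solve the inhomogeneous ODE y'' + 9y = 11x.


Homogeneous: r² + 9 = 0 ⇒ r = ±3i, y_h = C₁cos(3x) + C₂sin(3x).
Polynomial forcing; try y_p = Ax + B. Then y_p'' + 9 y_p = 9(Ax + B) = 11x, so B = 0 and A = 11/9.
General solution: y = C₁cos(3x) + C₂sin(3x) + (11/9)x.


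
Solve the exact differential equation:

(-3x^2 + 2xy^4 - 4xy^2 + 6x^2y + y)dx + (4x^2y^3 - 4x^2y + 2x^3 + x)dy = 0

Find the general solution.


Check exactness: ∂M/∂y = 8xy^3 - 8xy + 6x^2 + 1 and ∂N/∂x = 8xy^3 - 8xy + 6x^2 + 1; equal, so the equation is exact.
Integrate M with respect to x (treating y as constant): ∫M dx = -x^3 + x^2y^4 - 2x^2y^2 + 2x^3y + xy + h(y).
Differentiate w.r.t. y and set equal to N: all terms match, so h'(y) = 0 and h is a constant absorbed into C.
General solution: -x^3 + x^2y^4 - 2x^2y^2 + 2x^3y + xy = C.


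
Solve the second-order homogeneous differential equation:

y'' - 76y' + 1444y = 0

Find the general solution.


Characteristic equation: r² - 76r + 1444 = 0, i.e. (r - 38)² = 0.
Repeated root r = 38; include an x factor for the second linearly independent solution.
General solution: y = (C₁ + C₂x)e^(38x).


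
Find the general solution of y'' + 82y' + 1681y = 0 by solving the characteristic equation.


Characteristic equation: r² + 82r + 1681 = 0, i.e. (r + 41)² = 0.
Repeated root r = -41; include an x factor for the second linearly independent solution.
General solution: y = (C₁ + C₂x)e^(-41x).


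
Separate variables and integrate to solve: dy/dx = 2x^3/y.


Separate variables: y dy = 2x^3 dx.
Integrate both sides: y²/2 = (1/2)x^4 + C₀.
Multiply by 2: y² = x^4 + C.


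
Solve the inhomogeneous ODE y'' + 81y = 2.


Homogeneous part: r² + 81 = 0 ⇒ r = ±9i, so y_h = C₁cos(9x) + C₂sin(9x).
Try constant y_p = A; plug in: 81A = 2 ⇒ A = 2/81.
General solution: y = C₁cos(9x) + C₂sin(9x) + 2/81.


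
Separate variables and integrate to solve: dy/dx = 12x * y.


Separate variables: dy/y = 12x dx.
Integrate: ln|y| = 6x^2 + C₀.
Exponentiate: y = Ce^(6x^2).


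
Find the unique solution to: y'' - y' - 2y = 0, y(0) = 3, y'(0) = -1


Characteristic roots of r² - r - 2 = 0 are -1, 2.
General solution y = c₁ e^(-x) + c₂ e^(2x).
Apply y(0) = 3: c₁ + c₂ = 3. Apply y'(0) = -1: -1 c₁ + 2 c₂ = -1.
Solve: c₁ = 7/3, c₂ = 2/3.
Particular solution: y = (7/3)e^(-x) + (2/3)e^(2x).


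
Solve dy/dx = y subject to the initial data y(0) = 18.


General solution of y' = y is y = Ce^(x).
Apply y(0) = 18: C = 18.
Particular solution: y = 18e^(x).


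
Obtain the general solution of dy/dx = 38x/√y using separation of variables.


Separate: √y dy = 38x dx.
Integrate: (2/3)y^(3/2) = 19x² + C.


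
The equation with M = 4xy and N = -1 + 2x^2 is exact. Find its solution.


Check exactness: ∂M/∂y = 4x and ∂N/∂x = 4x; equal, so the equation is exact.
Integrate M with respect to x (treating y as constant): ∫M dx = 2x^2y + h(y).
Differentiate w.r.t. y and set equal to N: the x-dependent terms already match, leaving h'(y) = -1. Integrate: h(y) = -y.
So F(x,y) = -y + 2x^2y.
General solution: -y + 2x^2y = C.


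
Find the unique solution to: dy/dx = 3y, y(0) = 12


General solution of y' = 3y is y = Ce^(3x).
Apply y(0) = 12: C = 12.
Particular solution: y = 12e^(3x).


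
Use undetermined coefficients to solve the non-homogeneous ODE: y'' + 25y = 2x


Homogeneous: r² + 25 = 0 ⇒ r = ±5i, y_h = C₁cos(5x) + C₂sin(5x).
Polynomial forcing; try y_p = Ax + B. Then y_p'' + 25 y_p = 25(Ax + B) = 2x, so B = 0 and A = 2/25.
General solution: y = C₁cos(5x) + C₂sin(5x) + (2/25)x.


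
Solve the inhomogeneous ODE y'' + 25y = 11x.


Homogeneous: r² + 25 = 0 ⇒ r = ±5i, y_h = C₁cos(5x) + C₂sin(5x).
Polynomial forcing; try y_p = Ax + B. Then y_p'' + 25 y_p = 25(Ax + B) = 11x, so B = 0 and A = 11/25.
General solution: y = C₁cos(5x) + C₂sin(5x) + (11/25)x.


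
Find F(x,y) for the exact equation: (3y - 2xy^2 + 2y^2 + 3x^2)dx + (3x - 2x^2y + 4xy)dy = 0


Check exactness: ∂M/∂y = 3 - 4xy + 4y and ∂N/∂x = 3 - 4xy + 4y; equal, so the equation is exact.
Integrate M with respect to x (treating y as constant): ∫M dx = 3xy - x^2y^2 + 2xy^2 + x^3 + h(y).
Differentiate w.r.t. y and set equal to N: all terms match, so h'(y) = 0 and h is a constant absorbed into C.
General solution: 3xy - x^2y^2 + 2xy^2 + x^3 = C.


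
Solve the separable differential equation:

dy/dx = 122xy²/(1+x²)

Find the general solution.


Separate: dy/y² = 122x/(1+x²) dx.
Integrate LHS: ∫ dy/y² = -1/y.
Integrate RHS via u = 1+x²: 61ln(1+x²) + C.
Result: -1/y = 61ln(1+x²) + C.


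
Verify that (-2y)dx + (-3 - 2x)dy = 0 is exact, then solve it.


Check exactness: ∂M/∂y = -2 and ∂N/∂x = -2; equal, so the equation is exact.
Integrate M with respect to x (treating y as constant): ∫M dx = -2xy + h(y).
Differentiate w.r.t. y and set equal to N: the x-dependent terms already match, leaving h'(y) = -3. Integrate: h(y) = -3y.
So F(x,y) = -3y - 2xy.
General solution: -3y - 2xy = C.


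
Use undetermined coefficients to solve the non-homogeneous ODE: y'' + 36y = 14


Homogeneous part: r² + 36 = 0 ⇒ r = ±6i, so y_h = C₁cos(6x) + C₂sin(6x).
Try constant y_p = A; plug in: 36A = 14 ⇒ A = 7/18.
General solution: y = C₁cos(6x) + C₂sin(6x) + 7/18.


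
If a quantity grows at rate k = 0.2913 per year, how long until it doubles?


Exponential growth: P(t) = P₀ e^(0.2913t). Set P(t)/P₀ = 2: e^(0.2913t) = 2.
Solve: t = ln(2)/0.2913 ≈ 2.38 years.


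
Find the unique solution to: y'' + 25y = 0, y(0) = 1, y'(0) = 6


Characteristic roots of r² + 25 = 0 are ±5i, so y = C₁cos(5x) + C₂sin(5x).
Apply y(0) = 1: C₁ = 1. Differentiate and apply y'(0) = 6: 5·C₂ = 6, so C₂ = 6/5.
Particular solution: y = cos(5x) + (6/5)sin(5x).


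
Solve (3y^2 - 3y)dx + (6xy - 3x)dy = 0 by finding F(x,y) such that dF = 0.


Check exactness: ∂M/∂y = 6y - 3 and ∂N/∂x = 6y - 3; equal, so the equation is exact.
Integrate M with respect to x (treating y as constant): ∫M dx = 3xy^2 - 3xy + h(y).
Differentiate w.r.t. y and set equal to N: all terms match, so h'(y) = 0 and h is a constant absorbed into C.
General solution: 3xy^2 - 3xy = C.


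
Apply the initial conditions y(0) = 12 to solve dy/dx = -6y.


General solution of y' = -6y is y = Ce^(-6x).
Apply y(0) = 12: C = 12.
Particular solution: y = 12e^(-6x).


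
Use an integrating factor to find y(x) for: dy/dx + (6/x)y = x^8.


P(x) = 6/x ⇒ μ = x^6.
(x^6 y)' = x^14 ⇒ x^6 y = x^15/(15) + C.
Solve for y: y = (1/15)x^9 + C/x^6.


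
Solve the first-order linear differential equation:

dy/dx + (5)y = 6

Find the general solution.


P(x) = 5, Q(x) = 6; integrating factor μ = e^(5x).
(μ y)' = 6e^(5x) ⇒ μ y = (6/5)e^(5x) + C.
Divide by μ: y = 6/5 + Ce^(-5x).


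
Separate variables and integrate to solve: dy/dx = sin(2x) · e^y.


Separate: e^(-y) dy = sin(2x) dx.
Integrate: -e^(-y) = -(1/2)cos(2x) + C₀.
Rearrange: e^(-y) = (1/2)cos(2x) + C.


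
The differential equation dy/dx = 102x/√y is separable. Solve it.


Separate: √y dy = 102x dx.
Integrate: (2/3)y^(3/2) = 51x² + C.


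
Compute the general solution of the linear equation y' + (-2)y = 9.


P(x) = -2 ⇒ μ = e^(-2x).
(μ y)' = 9e^(-2x) ⇒ μ y = -(9/2)e^(-2x) + C.
Divide by μ: y = -9/2 + Ce^(2x).


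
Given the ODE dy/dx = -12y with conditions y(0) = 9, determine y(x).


General solution of y' = -12y is y = Ce^(-12x).
Apply y(0) = 9: C = 9.
Particular solution: y = 9e^(-12x).


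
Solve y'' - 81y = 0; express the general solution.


Characteristic equation: r² - 81 = 0.
Factor: (r + 9)(r - 9) = 0 ⇒ r = -9, 9 (distinct real).
General solution: y = C₁e^(-9x) + C₂e^(9x).


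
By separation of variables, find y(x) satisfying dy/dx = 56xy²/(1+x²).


Separate: dy/y² = 56x/(1+x²) dx.
Integrate LHS: ∫ dy/y² = -1/y.
Integrate RHS via u = 1+x²: 28ln(1+x²) + C.
Result: -1/y = 28ln(1+x²) + C.


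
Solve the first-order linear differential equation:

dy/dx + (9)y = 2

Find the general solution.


P(x) = 9, Q(x) = 2; integrating factor μ = e^(9x).
(μ y)' = 2e^(9x) ⇒ μ y = (2/9)e^(9x) + C.
Divide by μ: y = 2/9 + Ce^(-9x).


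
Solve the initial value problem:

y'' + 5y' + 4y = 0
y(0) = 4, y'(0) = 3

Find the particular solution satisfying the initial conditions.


Characteristic roots of r² + 5r + 4 = 0 are -4, -1.
General solution y = c₁ e^(-4x) + c₂ e^(-x).
Apply y(0) = 4: c₁ + c₂ = 4. Apply y'(0) = 3: -4 c₁ - 1 c₂ = 3.
Solve: c₁ = -7/3, c₂ = 19/3.
Particular solution: y = -(7/3)e^(-4x) + (19/3)e^(-x).


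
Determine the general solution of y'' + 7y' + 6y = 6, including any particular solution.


Characteristic roots of r² + 7r + 6 = 0 are -6, -1.
y_h = C₁e^(-6x) + C₂e^(-x).
Constant forcing; try y_p = A. Then 6A = 6 ⇒ A = 1.
General solution: y = C₁e^(-6x) + C₂e^(-x) + 1.


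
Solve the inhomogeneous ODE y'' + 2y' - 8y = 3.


Characteristic roots of r² + 2r - 8 = 0 are 2, -4.
y_h = C₁e^(2x) + C₂e^(-4x).
Forcing exponent 0 is not a characteristic root; try y_p = A.
Substitute: A·(0 + (2)·0 + (-8)) = A·-8 = 3, so A = -3/8.
General solution: y = C₁e^(2x) + C₂e^(-4x) - 3/8.


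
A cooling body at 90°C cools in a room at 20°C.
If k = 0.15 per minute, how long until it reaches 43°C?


From T(t) = T_a + (T₀ - T_a)e^(-kt), set T(t) = 43:
(43 - 20) / (90 - 20) = e^(-0.15t), so t = -ln(0.329)/0.15 ≈ 7.4 minutes.


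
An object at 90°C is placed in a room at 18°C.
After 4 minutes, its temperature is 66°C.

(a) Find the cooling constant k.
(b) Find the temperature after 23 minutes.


Newton's law: T(t) = T_a + (T₀ - T_a)e^(-kt).
(a) Use T(4) = 66: (66 - 18)/(90 - 18) = e^(-k·4), so k = -ln(0.667)/4 ≈ 0.1014.
(b) Apply k to t = 23: T(23) = 18 + (72)e^(-2.331) ≈ 25.0°C.


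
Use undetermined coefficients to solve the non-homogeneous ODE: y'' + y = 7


Homogeneous part: r² + 1 = 0 ⇒ r = ±1i, so y_h = C₁cos(x) + C₂sin(x).
Try constant y_p = A; plug in: 1A = 7 ⇒ A = 7.
General solution: y = C₁cos(x) + C₂sin(x) + 7.


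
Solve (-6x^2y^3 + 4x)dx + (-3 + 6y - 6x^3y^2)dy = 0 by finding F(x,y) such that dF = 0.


Check exactness: ∂M/∂y = -18x^2y^2 and ∂N/∂x = -18x^2y^2; equal, so the equation is exact.
Integrate M with respect to x (treating y as constant): ∫M dx = -2x^3y^3 + 2x^2 + h(y).
Differentiate w.r.t. y and set equal to N: the x-dependent terms already match, leaving h'(y) = -3 + 6y. Integrate: h(y) = -3y + 3y^2.
So F(x,y) = -3y + 3y^2 - 2x^3y^3 + 2x^2.
General solution: -3y + 3y^2 - 2x^3y^3 + 2x^2 = C.


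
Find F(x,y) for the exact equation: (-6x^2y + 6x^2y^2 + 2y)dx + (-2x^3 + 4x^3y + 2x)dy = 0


Check exactness: ∂M/∂y = -6x^2 + 12x^2y + 2 and ∂N/∂x = -6x^2 + 12x^2y + 2; equal, so the equation is exact.
Integrate M with respect to x (treating y as constant): ∫M dx = -2x^3y + 2x^3y^2 + 2xy + h(y).
Differentiate w.r.t. y and set equal to N: all terms match, so h'(y) = 0 and h is a constant absorbed into C.
General solution: -2x^3y + 2x^3y^2 + 2xy = C.


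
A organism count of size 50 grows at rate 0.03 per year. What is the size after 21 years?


The ODE dP/dt = 0.03P has solution P(t) = P(0)e^(0.03t).
Substitute P(0) = 50 and t = 21: P(21) = 50 e^(0.63) ≈ 94.


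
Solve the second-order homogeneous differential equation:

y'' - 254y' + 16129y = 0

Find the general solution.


Characteristic equation: r² - 254r + 16129 = 0, i.e. (r - 127)² = 0.
Repeated root r = 127; include an x factor for the second linearly independent solution.
General solution: y = (C₁ + C₂x)e^(127x).


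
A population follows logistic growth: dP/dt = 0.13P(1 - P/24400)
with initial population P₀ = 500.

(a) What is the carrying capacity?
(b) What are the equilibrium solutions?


Logistic ODE dP/dt = 0.13P(1 - P/24400) has equilibria where dP/dt = 0, i.e. P = 0 or P = 24400.
The coefficient (1 - P/K) = 0 when P = K, identifying K = 24400 as the carrying capacity.
(a) K = 24400; (b) equilibria P = 0 and P = 24400.


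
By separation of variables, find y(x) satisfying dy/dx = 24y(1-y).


Separate: dy/[y(1-y)] = 24 dx.
Partial fractions: 1/[y(1-y)] = 1/y + 1/(1-y).
Integrate: ln|y/(1-y)| = 24x + C₀.
Solve for y: y = 1/(1 + Ce^(-24x)).


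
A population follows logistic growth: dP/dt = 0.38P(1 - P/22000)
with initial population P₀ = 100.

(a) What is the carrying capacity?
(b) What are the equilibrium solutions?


Logistic ODE dP/dt = 0.38P(1 - P/22000) has equilibria where dP/dt = 0, i.e. P = 0 or P = 22000.
The coefficient (1 - P/K) = 0 when P = K, identifying K = 22000 as the carrying capacity.
(a) K = 22000; (b) equilibria P = 0 and P = 22000.


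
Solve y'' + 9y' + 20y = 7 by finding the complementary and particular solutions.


Characteristic roots of r² + 9r + 20 = 0 are -5, -4.
y_h = C₁e^(-5x) + C₂e^(-4x).
Constant forcing; try y_p = A. Then 20A = 7 ⇒ A = 7/20.
General solution: y = C₁e^(-5x) + C₂e^(-4x) + 7/20.


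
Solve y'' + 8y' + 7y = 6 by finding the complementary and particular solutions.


Characteristic roots of r² + 8r + 7 = 0 are -1, -7.
y_h = C₁e^(-x) + C₂e^(-7x).
Constant forcing; try y_p = A. Then 7A = 6 ⇒ A = 6/7.
General solution: y = C₁e^(-x) + C₂e^(-7x) + 6/7.


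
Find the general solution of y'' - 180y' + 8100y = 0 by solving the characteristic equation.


Characteristic equation: r² - 180r + 8100 = 0, i.e. (r - 90)² = 0.
Repeated root r = 90; include an x factor for the second linearly independent solution.
General solution: y = (C₁ + C₂x)e^(90x).


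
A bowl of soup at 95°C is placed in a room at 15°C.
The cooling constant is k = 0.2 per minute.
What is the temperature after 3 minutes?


Newton's law: dT/dt = -k(T - T_a) has solution T(t) = T_a + (T₀ - T_a)e^(-kt).
Plug in T_a = 15, T₀ = 95, k = 0.2, t = 3: T(3) = 15 + (80)e^(-0.60) ≈ 58.9°C.


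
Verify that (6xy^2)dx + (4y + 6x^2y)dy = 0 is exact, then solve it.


Check exactness: ∂M/∂y = 12xy and ∂N/∂x = 12xy; equal, so the equation is exact.
Integrate M with respect to x (treating y as constant): ∫M dx = 3x^2y^2 + h(y).
Differentiate w.r.t. y and set equal to N: the x-dependent terms already match, leaving h'(y) = 4y. Integrate: h(y) = 2y^2.
So F(x,y) = 2y^2 + 3x^2y^2.
General solution: 2y^2 + 3x^2y^2 = C.


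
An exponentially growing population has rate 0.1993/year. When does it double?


Exponential growth: P(t) = P₀ e^(0.1993t). Set P(t)/P₀ = 2: e^(0.1993t) = 2.
Solve: t = ln(2)/0.1993 ≈ 3.48 years.


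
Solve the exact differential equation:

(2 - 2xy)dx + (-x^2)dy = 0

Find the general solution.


Check exactness: ∂M/∂y = -2x and ∂N/∂x = -2x; equal, so the equation is exact.
Integrate M with respect to x (treating y as constant): ∫M dx = 2x - x^2y + h(y).
Differentiate w.r.t. y and set equal to N: all terms match, so h'(y) = 0 and h is a constant absorbed into C.
General solution: 2x - x^2y = C.


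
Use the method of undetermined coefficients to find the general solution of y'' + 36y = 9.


Homogeneous part: r² + 36 = 0 ⇒ r = ±6i, so y_h = C₁cos(6x) + C₂sin(6x).
Try constant y_p = A; plug in: 36A = 9 ⇒ A = 1/4.
General solution: y = C₁cos(6x) + C₂sin(6x) + 1/4.


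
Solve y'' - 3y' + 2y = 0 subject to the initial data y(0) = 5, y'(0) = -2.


Characteristic roots of r² - 3r + 2 = 0 are 1, 2.
General solution y = c₁ e^(x) + c₂ e^(2x).
Apply y(0) = 5: c₁ + c₂ = 5. Apply y'(0) = -2: 1 c₁ + 2 c₂ = -2.
Solve: c₁ = 12, c₂ = -7.
Particular solution: y = 12e^(x) - 7e^(2x).


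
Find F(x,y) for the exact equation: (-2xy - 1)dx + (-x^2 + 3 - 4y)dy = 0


Check exactness: ∂M/∂y = -2x and ∂N/∂x = -2x; equal, so the equation is exact.
Integrate M with respect to x (treating y as constant): ∫M dx = -x^2y - x + h(y).
Differentiate w.r.t. y and set equal to N: the x-dependent terms already match, leaving h'(y) = 3 - 4y. Integrate: h(y) = 3y - 2y^2.
So F(x,y) = -x^2y + 3y - x - 2y^2.
General solution: -x^2y + 3y - x - 2y^2 = C.


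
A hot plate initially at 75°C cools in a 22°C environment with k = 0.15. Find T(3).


Newton's law: dT/dt = -k(T - T_a) has solution T(t) = T_a + (T₀ - T_a)e^(-kt).
Plug in T_a = 22, T₀ = 75, k = 0.15, t = 3: T(3) = 22 + (53)e^(-0.45) ≈ 55.8°C.


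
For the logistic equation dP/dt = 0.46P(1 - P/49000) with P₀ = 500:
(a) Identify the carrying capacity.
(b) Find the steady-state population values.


Logistic ODE dP/dt = 0.46P(1 - P/49000) has equilibria where dP/dt = 0, i.e. P = 0 or P = 49000.
The coefficient (1 - P/K) = 0 when P = K, identifying K = 49000 as the carrying capacity.
(a) K = 49000; (b) equilibria P = 0 and P = 49000.


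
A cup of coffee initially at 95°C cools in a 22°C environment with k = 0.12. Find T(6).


Newton's law: dT/dt = -k(T - T_a) has solution T(t) = T_a + (T₀ - T_a)e^(-kt).
Plug in T_a = 22, T₀ = 95, k = 0.12, t = 6: T(6) = 22 + (73)e^(-0.72) ≈ 57.5°C.


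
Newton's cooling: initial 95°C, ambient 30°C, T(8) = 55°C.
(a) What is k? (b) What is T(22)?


Newton's law: T(t) = T_a + (T₀ - T_a)e^(-kt).
(a) Use T(8) = 55: (55 - 30)/(95 - 30) = e^(-k·8), so k = -ln(0.385)/8 ≈ 0.1194.
(b) Apply k to t = 22: T(22) = 30 + (65)e^(-2.628) ≈ 34.7°C.


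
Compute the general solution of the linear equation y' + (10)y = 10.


P(x) = 10, Q(x) = 10; integrating factor μ = e^(10x).
(μ y)' = 10e^(10x) ⇒ μ y = e^(10x) + C.
Divide by μ: y = 1 + Ce^(-10x).


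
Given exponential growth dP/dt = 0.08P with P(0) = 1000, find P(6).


The ODE dP/dt = 0.08P has solution P(t) = P(0)e^(0.08t).
Substitute P(0) = 1000 and t = 6: P(6) = 1000 e^(0.48) ≈ 1616.


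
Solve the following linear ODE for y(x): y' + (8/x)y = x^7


P(x) = 8/x ⇒ μ = x^8.
(x^8 y)' = x^8·x^7 = x^15.
Integrate: x^8 y = x^16/(16) + C.
Solve for y: y = (1/16)x^8 + C/x^8.


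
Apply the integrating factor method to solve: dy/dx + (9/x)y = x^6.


P(x) = 9/x ⇒ μ = x^9.
(x^9 y)' = x^15 ⇒ x^9 y = x^16/(16) + C.
Solve for y: y = (1/16)x^7 + C/x^9.


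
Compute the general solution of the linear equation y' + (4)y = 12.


P(x) = 4, Q(x) = 12; integrating factor μ = e^(4x).
(μ y)' = 12e^(4x) ⇒ μ y = 3e^(4x) + C.
Divide by μ: y = 3 + Ce^(-4x).


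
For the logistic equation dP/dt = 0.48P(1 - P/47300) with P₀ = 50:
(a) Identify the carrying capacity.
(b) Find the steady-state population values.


Logistic ODE dP/dt = 0.48P(1 - P/47300) has equilibria where dP/dt = 0, i.e. P = 0 or P = 47300.
The coefficient (1 - P/K) = 0 when P = K, identifying K = 47300 as the carrying capacity.
(a) K = 47300; (b) equilibria P = 0 and P = 47300.


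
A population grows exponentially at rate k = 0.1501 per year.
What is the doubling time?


Exponential growth: P(t) = P₀ e^(0.1501t). Set P(t)/P₀ = 2: e^(0.1501t) = 2.
Solve: t = ln(2)/0.1501 ≈ 4.62 years.


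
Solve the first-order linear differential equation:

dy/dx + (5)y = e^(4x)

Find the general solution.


P(x) = 5 ⇒ μ = e^(5x).
(μ y)' = e^(9x) ⇒ μ y = e^(9x)/9 + C.
Divide by μ: y = (1/9)e^(4x) + Ce^(-5x).


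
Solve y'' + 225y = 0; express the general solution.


Characteristic equation: r² + 225 = 0.
Discriminant is negative; roots r = 0 ± 15i (complex conjugate pair).
General solution uses e^(α x)(C₁ cos(β x) + C₂ sin(β x)): y = C₁cos(15x) + C₂sin(15x).


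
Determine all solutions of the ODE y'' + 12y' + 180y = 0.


Characteristic equation: r² + 12r + 180 = 0.
Discriminant is negative; roots r = -6 ± 12i (complex conjugate pair).
General solution uses e^(α x)(C₁ cos(β x) + C₂ sin(β x)): y = e^(-6x)(C₁cos(12x) + C₂sin(12x)).


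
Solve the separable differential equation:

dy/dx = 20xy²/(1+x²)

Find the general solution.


Separate: dy/y² = 20x/(1+x²) dx.
Integrate LHS: ∫ dy/y² = -1/y.
Integrate RHS via u = 1+x²: 10ln(1+x²) + C.
Result: -1/y = 10ln(1+x²) + C.


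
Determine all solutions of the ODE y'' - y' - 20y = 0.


Characteristic equation: r² - r - 20 = 0.
Factor: (r + 4)(r - 5) = 0 ⇒ r = -4, 5 (distinct real).
General solution: y = C₁e^(-4x) + C₂e^(5x).


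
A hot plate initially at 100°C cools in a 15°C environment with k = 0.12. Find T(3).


Newton's law: dT/dt = -k(T - T_a) has solution T(t) = T_a + (T₀ - T_a)e^(-kt).
Plug in T_a = 15, T₀ = 100, k = 0.12, t = 3: T(3) = 15 + (85)e^(-0.36) ≈ 74.3°C.


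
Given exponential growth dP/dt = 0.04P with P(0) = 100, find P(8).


The ODE dP/dt = 0.04P has solution P(t) = P(0)e^(0.04t).
Substitute P(0) = 100 and t = 8: P(8) = 100 e^(0.32) ≈ 138.


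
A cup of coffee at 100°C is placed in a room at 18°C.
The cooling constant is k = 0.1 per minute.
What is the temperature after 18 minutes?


Newton's law: dT/dt = -k(T - T_a) has solution T(t) = T_a + (T₀ - T_a)e^(-kt).
Plug in T_a = 18, T₀ = 100, k = 0.1, t = 18: T(18) = 18 + (82)e^(-1.80) ≈ 31.6°C.


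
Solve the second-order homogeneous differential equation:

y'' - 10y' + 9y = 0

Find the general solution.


Characteristic equation: r² - 10r + 9 = 0.
Factor: (r - 9)(r - 1) = 0 ⇒ r = 9, 1 (distinct real).
General solution: y = C₁e^(9x) + C₂e^(x).


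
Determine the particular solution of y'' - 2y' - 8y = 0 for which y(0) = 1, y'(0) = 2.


Characteristic roots of r² - 2r - 8 = 0 are -2, 4.
General solution y = c₁ e^(-2x) + c₂ e^(4x).
Apply y(0) = 1: c₁ + c₂ = 1. Apply y'(0) = 2: -2 c₁ + 4 c₂ = 2.
Solve: c₁ = 1/3, c₂ = 2/3.
Particular solution: y = (1/3)e^(-2x) + (2/3)e^(4x).


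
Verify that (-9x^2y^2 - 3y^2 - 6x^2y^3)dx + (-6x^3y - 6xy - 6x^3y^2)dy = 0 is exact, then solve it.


Check exactness: ∂M/∂y = -18x^2y - 6y - 18x^2y^2 and ∂N/∂x = -18x^2y - 6y - 18x^2y^2; equal, so the equation is exact.
Integrate M with respect to x (treating y as constant): ∫M dx = -3x^3y^2 - 3xy^2 - 2x^3y^3 + h(y).
Differentiate w.r.t. y and set equal to N: all terms match, so h'(y) = 0 and h is a constant absorbed into C.
General solution: -3x^3y^2 - 3xy^2 - 2x^3y^3 = C.


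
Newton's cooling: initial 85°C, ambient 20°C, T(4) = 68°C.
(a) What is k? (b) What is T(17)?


Newton's law: T(t) = T_a + (T₀ - T_a)e^(-kt).
(a) Use T(4) = 68: (68 - 20)/(85 - 20) = e^(-k·4), so k = -ln(0.738)/4 ≈ 0.0758.
(b) Apply k to t = 17: T(17) = 20 + (65)e^(-1.289) ≈ 37.9°C.


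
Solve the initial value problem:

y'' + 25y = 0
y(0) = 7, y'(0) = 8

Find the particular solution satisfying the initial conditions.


Characteristic roots of r² + 25 = 0 are ±5i, so y = C₁cos(5x) + C₂sin(5x).
Apply y(0) = 7: C₁ = 7. Differentiate and apply y'(0) = 8: 5·C₂ = 8, so C₂ = 8/5.
Particular solution: y = 7cos(5x) + (8/5)sin(5x).


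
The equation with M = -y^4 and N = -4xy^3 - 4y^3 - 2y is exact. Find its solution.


Check exactness: ∂M/∂y = -4y^3 and ∂N/∂x = -4y^3; equal, so the equation is exact.
Integrate M with respect to x (treating y as constant): ∫M dx = -xy^4 + h(y).
Differentiate w.r.t. y and set equal to N: the x-dependent terms already match, leaving h'(y) = -4y^3 - 2y. Integrate: h(y) = -y^4 - y^2.
So F(x,y) = -xy^4 - y^4 - y^2.
General solution: -xy^4 - y^4 - y^2 = C.


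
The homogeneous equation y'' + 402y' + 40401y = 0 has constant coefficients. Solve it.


Characteristic equation: r² + 402r + 40401 = 0, i.e. (r + 201)² = 0.
Repeated root r = -201; include an x factor for the second linearly independent solution.
General solution: y = (C₁ + C₂x)e^(-201x).


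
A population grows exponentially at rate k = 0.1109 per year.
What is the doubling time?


Exponential growth: P(t) = P₀ e^(0.1109t). Set P(t)/P₀ = 2: e^(0.1109t) = 2.
Solve: t = ln(2)/0.1109 ≈ 6.25 years.


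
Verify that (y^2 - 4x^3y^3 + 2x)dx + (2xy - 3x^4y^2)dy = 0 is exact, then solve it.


Check exactness: ∂M/∂y = 2y - 12x^3y^2 and ∂N/∂x = 2y - 12x^3y^2; equal, so the equation is exact.
Integrate M with respect to x (treating y as constant): ∫M dx = xy^2 - x^4y^3 + x^2 + h(y).
Differentiate w.r.t. y and set equal to N: all terms match, so h'(y) = 0 and h is a constant absorbed into C.
General solution: xy^2 - x^4y^3 + x^2 = C.


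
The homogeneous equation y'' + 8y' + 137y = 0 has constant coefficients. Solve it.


Characteristic equation: r² + 8r + 137 = 0.
Discriminant is negative; roots r = -4 ± 11i (complex conjugate pair).
General solution uses e^(α x)(C₁ cos(β x) + C₂ sin(β x)): y = e^(-4x)(C₁cos(11x) + C₂sin(11x)).


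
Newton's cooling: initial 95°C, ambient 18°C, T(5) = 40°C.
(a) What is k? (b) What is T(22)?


Newton's law: T(t) = T_a + (T₀ - T_a)e^(-kt).
(a) Use T(5) = 40: (40 - 18)/(95 - 18) = e^(-k·5), so k = -ln(0.286)/5 ≈ 0.2506.
(b) Apply k to t = 22: T(22) = 18 + (77)e^(-5.512) ≈ 18.3°C.


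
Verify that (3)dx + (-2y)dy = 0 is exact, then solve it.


Check exactness: ∂M/∂y = 0 and ∂N/∂x = 0; equal, so the equation is exact.
Integrate M with respect to x (treating y as constant): ∫M dx = 3x + h(y).
Differentiate w.r.t. y and set equal to N: the x-dependent terms already match, leaving h'(y) = -2y. Integrate: h(y) = -y^2.
So F(x,y) = -y^2 + 3x.
General solution: -y^2 + 3x = C.


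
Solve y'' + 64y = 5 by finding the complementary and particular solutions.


Homogeneous part: r² + 64 = 0 ⇒ r = ±8i, so y_h = C₁cos(8x) + C₂sin(8x).
Try constant y_p = A; plug in: 64A = 5 ⇒ A = 5/64.
General solution: y = C₁cos(8x) + C₂sin(8x) + 5/64.


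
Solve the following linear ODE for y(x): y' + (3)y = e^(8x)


P(x) = 3 ⇒ μ = e^(3x).
(μ y)' = e^(11x) ⇒ μ y = e^(11x)/11 + C.
Divide by μ: y = (1/11)e^(8x) + Ce^(-3x).


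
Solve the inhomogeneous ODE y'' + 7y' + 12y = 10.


Characteristic roots of r² + 7r + 12 = 0 are -3, -4.
y_h = C₁e^(-3x) + C₂e^(-4x).
Constant forcing; try y_p = A. Then 12A = 10 ⇒ A = 5/6.
General solution: y = C₁e^(-3x) + C₂e^(-4x) + 5/6.


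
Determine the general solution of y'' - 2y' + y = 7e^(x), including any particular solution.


Characteristic polynomial (r - 1)² = 0; repeated root r = 1.
y_h = (C₁ + C₂x)e^(x). Forcing matches the repeated root (resonance), so try y_p = Ax² e^(x).
Substitute and solve for A: 2A = 7, so A = 7/2.
General solution: y = (C₁ + C₂x + (7/2)x²)e^(x).


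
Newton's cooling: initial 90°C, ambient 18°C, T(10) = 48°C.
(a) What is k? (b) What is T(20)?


Newton's law: T(t) = T_a + (T₀ - T_a)e^(-kt).
(a) Use T(10) = 48: (48 - 18)/(90 - 18) = e^(-k·10), so k = -ln(0.417)/10 ≈ 0.0875.
(b) Apply k to t = 20: T(20) = 18 + (72)e^(-1.751) ≈ 30.5°C.


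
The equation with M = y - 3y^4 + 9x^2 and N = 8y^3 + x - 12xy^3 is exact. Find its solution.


Check exactness: ∂M/∂y = 1 - 12y^3 and ∂N/∂x = 1 - 12y^3; equal, so the equation is exact.
Integrate M with respect to x (treating y as constant): ∫M dx = xy - 3xy^4 + 3x^3 + h(y).
Differentiate w.r.t. y and set equal to N: the x-dependent terms already match, leaving h'(y) = 8y^3. Integrate: h(y) = 2y^4.
So F(x,y) = 2y^4 + xy - 3xy^4 + 3x^3.
General solution: 2y^4 + xy - 3xy^4 + 3x^3 = C.


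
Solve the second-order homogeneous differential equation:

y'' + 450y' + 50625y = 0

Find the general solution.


Characteristic equation: r² + 450r + 50625 = 0, i.e. (r + 225)² = 0.
Repeated root r = -225; include an x factor for the second linearly independent solution.
General solution: y = (C₁ + C₂x)e^(-225x).


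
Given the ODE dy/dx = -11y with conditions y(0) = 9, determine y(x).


General solution of y' = -11y is y = Ce^(-11x).
Apply y(0) = 9: C = 9.
Particular solution: y = 9e^(-11x).


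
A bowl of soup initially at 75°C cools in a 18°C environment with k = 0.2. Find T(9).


Newton's law: dT/dt = -k(T - T_a) has solution T(t) = T_a + (T₀ - T_a)e^(-kt).
Plug in T_a = 18, T₀ = 75, k = 0.2, t = 9: T(9) = 18 + (57)e^(-1.80) ≈ 27.4°C.


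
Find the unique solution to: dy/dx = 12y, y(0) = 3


General solution of y' = 12y is y = Ce^(12x).
Apply y(0) = 3: C = 3.
Particular solution: y = 3e^(12x).


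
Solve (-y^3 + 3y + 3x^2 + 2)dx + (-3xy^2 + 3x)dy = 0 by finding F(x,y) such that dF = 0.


Check exactness: ∂M/∂y = -3y^2 + 3 and ∂N/∂x = -3y^2 + 3; equal, so the equation is exact.
Integrate M with respect to x (treating y as constant): ∫M dx = -xy^3 + 3xy + x^3 + 2x + h(y).
Differentiate w.r.t. y and set equal to N: all terms match, so h'(y) = 0 and h is a constant absorbed into C.
General solution: -xy^3 + 3xy + x^3 + 2x = C.


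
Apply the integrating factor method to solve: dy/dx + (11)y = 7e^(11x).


P(x) = 11 ⇒ μ = e^(11x).
(μ y)' = 7e^(22x) ⇒ μ y = (7/22)e^(22x) + C.
Divide by μ: y = (7/22)e^(11x) + Ce^(-11x).


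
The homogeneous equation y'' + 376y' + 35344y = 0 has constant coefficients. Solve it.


Characteristic equation: r² + 376r + 35344 = 0, i.e. (r + 188)² = 0.
Repeated root r = -188; include an x factor for the second linearly independent solution.
General solution: y = (C₁ + C₂x)e^(-188x).


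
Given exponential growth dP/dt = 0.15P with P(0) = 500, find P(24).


The ODE dP/dt = 0.15P has solution P(t) = P(0)e^(0.15t).
Substitute P(0) = 500 and t = 24: P(24) = 500 e^(3.60) ≈ 18299.


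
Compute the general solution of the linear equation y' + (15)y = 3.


P(x) = 15, Q(x) = 3; integrating factor μ = e^(15x).
(μ y)' = 3e^(15x) ⇒ μ y = (1/5)e^(15x) + C.
Divide by μ: y = 1/5 + Ce^(-15x).


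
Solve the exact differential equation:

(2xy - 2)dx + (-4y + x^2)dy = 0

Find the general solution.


Check exactness: ∂M/∂y = 2x and ∂N/∂x = 2x; equal, so the equation is exact.
Integrate M with respect to x (treating y as constant): ∫M dx = x^2y - 2x + h(y).
Differentiate w.r.t. y and set equal to N: the x-dependent terms already match, leaving h'(y) = -4y. Integrate: h(y) = -2y^2.
So F(x,y) = -2y^2 + x^2y - 2x.
General solution: -2y^2 + x^2y - 2x = C.


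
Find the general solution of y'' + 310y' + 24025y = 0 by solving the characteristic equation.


Characteristic equation: r² + 310r + 24025 = 0, i.e. (r + 155)² = 0.
Repeated root r = -155; include an x factor for the second linearly independent solution.
General solution: y = (C₁ + C₂x)e^(-155x).


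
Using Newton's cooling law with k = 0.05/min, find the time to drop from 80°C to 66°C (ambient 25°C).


From T(t) = T_a + (T₀ - T_a)e^(-kt), set T(t) = 66:
(66 - 25) / (80 - 25) = e^(-0.05t), so t = -ln(0.745)/0.05 ≈ 5.9 minutes.


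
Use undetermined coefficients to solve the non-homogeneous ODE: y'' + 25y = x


Homogeneous: r² + 25 = 0 ⇒ r = ±5i, y_h = C₁cos(5x) + C₂sin(5x).
Polynomial forcing; try y_p = Ax + B. Then y_p'' + 25 y_p = 25(Ax + B) = x, so B = 0 and A = 1/25.
General solution: y = C₁cos(5x) + C₂sin(5x) + (1/25)x.


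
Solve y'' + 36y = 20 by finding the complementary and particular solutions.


Homogeneous part: r² + 36 = 0 ⇒ r = ±6i, so y_h = C₁cos(6x) + C₂sin(6x).
Try constant y_p = A; plug in: 36A = 20 ⇒ A = 5/9.
General solution: y = C₁cos(6x) + C₂sin(6x) + 5/9.


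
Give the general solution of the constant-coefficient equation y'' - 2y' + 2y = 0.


Characteristic equation: r² - 2r + 2 = 0.
Discriminant is negative; roots r = 1 ± 1i (complex conjugate pair).
General solution uses e^(α x)(C₁ cos(β x) + C₂ sin(β x)): y = e^(x)(C₁cos(x) + C₂sin(x)).


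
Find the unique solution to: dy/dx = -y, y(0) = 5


General solution of y' = -y is y = Ce^(-x).
Apply y(0) = 5: C = 5.
Particular solution: y = 5e^(-x).


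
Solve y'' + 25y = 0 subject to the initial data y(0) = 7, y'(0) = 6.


Characteristic roots of r² + 25 = 0 are ±5i, so y = C₁cos(5x) + C₂sin(5x).
Apply y(0) = 7: C₁ = 7. Differentiate and apply y'(0) = 6: 5·C₂ = 6, so C₂ = 6/5.
Particular solution: y = 7cos(5x) + (6/5)sin(5x).


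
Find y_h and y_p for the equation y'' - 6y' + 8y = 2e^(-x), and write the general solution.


Characteristic roots of r² - 6r + 8 = 0 are 4, 2.
y_h = C₁e^(4x) + C₂e^(2x).
Forcing exponent -1 is not a characteristic root; try y_p = Ae^(-x).
Substitute: A·(1 + (-6)·-1 + (8)) = A·15 = 2, so A = 2/15.
General solution: y = C₁e^(4x) + C₂e^(2x) + (2/15)e^(-x).


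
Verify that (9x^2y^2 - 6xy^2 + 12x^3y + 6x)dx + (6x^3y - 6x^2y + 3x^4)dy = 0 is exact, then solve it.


Check exactness: ∂M/∂y = 18x^2y - 12xy + 12x^3 and ∂N/∂x = 18x^2y - 12xy + 12x^3; equal, so the equation is exact.
Integrate M with respect to x (treating y as constant): ∫M dx = 3x^3y^2 - 3x^2y^2 + 3x^4y + 3x^2 + h(y).
Differentiate w.r.t. y and set equal to N: all terms match, so h'(y) = 0 and h is a constant absorbed into C.
General solution: 3x^3y^2 - 3x^2y^2 + 3x^4y + 3x^2 = C.


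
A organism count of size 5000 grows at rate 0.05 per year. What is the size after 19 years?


The ODE dP/dt = 0.05P has solution P(t) = P(0)e^(0.05t).
Substitute P(0) = 5000 and t = 19: P(19) = 5000 e^(0.95) ≈ 12929.


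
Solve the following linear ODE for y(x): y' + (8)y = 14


P(x) = 8, Q(x) = 14; integrating factor μ = e^(8x).
(μ y)' = 14e^(8x) ⇒ μ y = (7/4)e^(8x) + C.
Divide by μ: y = 7/4 + Ce^(-8x).


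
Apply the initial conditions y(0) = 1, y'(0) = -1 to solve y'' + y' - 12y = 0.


Characteristic roots of r² + r - 12 = 0 are -4, 3.
General solution y = c₁ e^(-4x) + c₂ e^(3x).
Apply y(0) = 1: c₁ + c₂ = 1. Apply y'(0) = -1: -4 c₁ + 3 c₂ = -1.
Solve: c₁ = 4/7, c₂ = 3/7.
Particular solution: y = (4/7)e^(-4x) + (3/7)e^(3x).


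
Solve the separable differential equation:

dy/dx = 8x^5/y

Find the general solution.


Separate variables: y dy = 8x^5 dx.
Integrate both sides: y²/2 = (4/3)x^6 + C₀.
Multiply by 2: y² = (8/3)x^6 + C.


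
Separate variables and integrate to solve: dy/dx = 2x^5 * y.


Separate variables: dy/y = 2x^5 dx.
Integrate: ln|y| = (1/3)x^6 + C₀.
Exponentiate: y = Ce^((1/3)x^6).


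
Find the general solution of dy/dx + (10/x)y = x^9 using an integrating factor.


P(x) = 10/x ⇒ μ = x^10.
(x^10 y)' = x^10·x^9 = x^19.
Integrate: x^10 y = x^20/(20) + C.
Solve for y: y = (1/20)x^10 + C/x^10.


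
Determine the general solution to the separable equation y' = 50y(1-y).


Separate: dy/[y(1-y)] = 50 dx.
Partial fractions: 1/[y(1-y)] = 1/y + 1/(1-y).
Integrate: ln|y/(1-y)| = 50x + C₀.
Solve for y: y = 1/(1 + Ce^(-50x)).


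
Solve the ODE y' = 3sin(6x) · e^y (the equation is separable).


Separate: e^(-y) dy = 3sin(6x) dx.
Integrate: -e^(-y) = -(1/2)cos(6x) + C₀.
Rearrange: e^(-y) = (1/2)cos(6x) + C.


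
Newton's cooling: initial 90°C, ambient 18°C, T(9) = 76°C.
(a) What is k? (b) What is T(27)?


Newton's law: T(t) = T_a + (T₀ - T_a)e^(-kt).
(a) Use T(9) = 76: (76 - 18)/(90 - 18) = e^(-k·9), so k = -ln(0.806)/9 ≈ 0.0240.
(b) Apply k to t = 27: T(27) = 18 + (72)e^(-0.649) ≈ 55.6°C.


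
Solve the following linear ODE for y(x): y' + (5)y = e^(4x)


P(x) = 5 ⇒ μ = e^(5x).
(μ y)' = e^(9x) ⇒ μ y = e^(9x)/9 + C.
Divide by μ: y = (1/9)e^(4x) + Ce^(-5x).


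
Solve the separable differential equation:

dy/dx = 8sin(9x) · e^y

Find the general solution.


Separate: e^(-y) dy = 8sin(9x) dx.
Integrate: -e^(-y) = -(8/9)cos(9x) + C₀.
Rearrange: e^(-y) = (8/9)cos(9x) + C.


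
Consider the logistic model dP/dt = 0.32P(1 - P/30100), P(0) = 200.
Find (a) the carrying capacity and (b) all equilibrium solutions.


Logistic ODE dP/dt = 0.32P(1 - P/30100) has equilibria where dP/dt = 0, i.e. P = 0 or P = 30100.
The coefficient (1 - P/K) = 0 when P = K, identifying K = 30100 as the carrying capacity.
(a) K = 30100; (b) equilibria P = 0 and P = 30100.


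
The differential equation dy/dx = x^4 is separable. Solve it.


Integrate both sides with respect to x: y = ∫ x^4 dx = (1/5)x^5 + C.


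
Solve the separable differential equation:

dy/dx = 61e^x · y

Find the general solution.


Separate variables: dy/y = 61e^x dx.
Integrate: ln|y| = 61e^x + C₀.
Exponentiate: y = Ce^(61e^x).


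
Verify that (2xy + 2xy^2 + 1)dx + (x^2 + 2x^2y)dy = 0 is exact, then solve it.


Check exactness: ∂M/∂y = 2x + 4xy and ∂N/∂x = 2x + 4xy; equal, so the equation is exact.
Integrate M with respect to x (treating y as constant): ∫M dx = x^2y + x^2y^2 + x + h(y).
Differentiate w.r.t. y and set equal to N: all terms match, so h'(y) = 0 and h is a constant absorbed into C.
General solution: x^2y + x^2y^2 + x = C.


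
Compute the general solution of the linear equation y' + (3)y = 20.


P(x) = 3, Q(x) = 20; integrating factor μ = e^(3x).
(μ y)' = 20e^(3x) ⇒ μ y = (20/3)e^(3x) + C.
Divide by μ: y = 20/3 + Ce^(-3x).


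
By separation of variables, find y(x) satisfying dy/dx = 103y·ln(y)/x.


Separate: dy/[y ln(y)] = 103 dx/x.
Substitute u = ln(y): du/u = 103 dx/x.
Integrate: ln|ln(y)| = 103ln|x| + C₀, hence ln(y) = C·x^103.


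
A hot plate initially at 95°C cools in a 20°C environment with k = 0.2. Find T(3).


Newton's law: dT/dt = -k(T - T_a) has solution T(t) = T_a + (T₀ - T_a)e^(-kt).
Plug in T_a = 20, T₀ = 95, k = 0.2, t = 3: T(3) = 20 + (75)e^(-0.60) ≈ 61.2°C.


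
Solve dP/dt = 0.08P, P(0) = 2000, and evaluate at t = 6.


The ODE dP/dt = 0.08P has solution P(t) = P(0)e^(0.08t).
Substitute P(0) = 2000 and t = 6: P(6) = 2000 e^(0.48) ≈ 3232.


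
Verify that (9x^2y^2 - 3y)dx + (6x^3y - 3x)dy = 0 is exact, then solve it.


Check exactness: ∂M/∂y = 18x^2y - 3 and ∂N/∂x = 18x^2y - 3; equal, so the equation is exact.
Integrate M with respect to x (treating y as constant): ∫M dx = 3x^3y^2 - 3xy + h(y).
Differentiate w.r.t. y and set equal to N: all terms match, so h'(y) = 0 and h is a constant absorbed into C.
General solution: 3x^3y^2 - 3xy = C.
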